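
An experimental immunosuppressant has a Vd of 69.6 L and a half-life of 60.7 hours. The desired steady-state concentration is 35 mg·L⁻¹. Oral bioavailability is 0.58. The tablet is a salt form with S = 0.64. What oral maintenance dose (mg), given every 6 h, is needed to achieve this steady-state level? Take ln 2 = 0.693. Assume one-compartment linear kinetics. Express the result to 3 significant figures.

CL = 0.693 × Vd / t½ = 0.693 × 69.60 / 60.7 = 0.7946 L/h
D = CL × Css × τ / F / S = 0.7946 × 35 × 6 / 0.58 / 0.64 = 449.5 mg

450 mg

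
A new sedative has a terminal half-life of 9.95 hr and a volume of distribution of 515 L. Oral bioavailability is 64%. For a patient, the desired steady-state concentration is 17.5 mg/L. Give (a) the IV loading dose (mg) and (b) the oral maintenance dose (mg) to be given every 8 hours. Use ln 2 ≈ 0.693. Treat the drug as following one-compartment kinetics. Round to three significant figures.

LD = Vd × C = 515.0 × 17.5 = 9013 mg
CL = 0.693 × Vd / t½ = 0.693 × 515.0 / 9.95 = 35.87 L/h
D = CL × Css × τ / F = 35.87 × 17.5 × 8 / 0.64 = 7847 mg

(a) 9010 mg; (b) 7850 mg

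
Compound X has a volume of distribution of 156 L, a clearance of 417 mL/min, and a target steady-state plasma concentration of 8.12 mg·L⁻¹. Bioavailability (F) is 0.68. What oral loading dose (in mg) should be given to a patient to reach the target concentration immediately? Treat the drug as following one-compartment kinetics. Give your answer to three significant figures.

1860 mg

LD = Vd × C / F = 156.0 × 8.120 / 0.68 = 1863 mg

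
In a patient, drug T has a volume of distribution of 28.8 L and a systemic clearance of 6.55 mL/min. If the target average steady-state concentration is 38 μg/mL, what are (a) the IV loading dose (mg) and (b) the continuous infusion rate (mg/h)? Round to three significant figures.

(a) 1090 mg; (b) 14.9 mg/h

Loading dose = Vd × C = 28.80 × 38 = 1094 mg
Convert clearance: 6.55 mL/min × 60 min/h ÷ 1000 mL/L = 0.3930 L/h
Maintenance infusion rate = CL × Css = 0.3930 × 38 = 14.93 mg/h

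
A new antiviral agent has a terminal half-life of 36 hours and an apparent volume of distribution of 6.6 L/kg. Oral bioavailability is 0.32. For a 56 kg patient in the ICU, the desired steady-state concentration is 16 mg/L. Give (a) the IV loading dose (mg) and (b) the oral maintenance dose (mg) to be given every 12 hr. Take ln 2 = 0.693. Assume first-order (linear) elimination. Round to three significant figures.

Vd(total) = 56 kg × 6.6 L/kg = 369.6 L
LD = Vd × C = 369.6 × 16 = 5914 mg
CL = 0.693 × Vd / t½ = 0.693 × 369.6 / 36 = 7.115 L/h
D = CL × Css × τ / F = 7.115 × 16 × 12 / 0.32 = 4269 mg

(a) 5910 mg; (b) 4270 mg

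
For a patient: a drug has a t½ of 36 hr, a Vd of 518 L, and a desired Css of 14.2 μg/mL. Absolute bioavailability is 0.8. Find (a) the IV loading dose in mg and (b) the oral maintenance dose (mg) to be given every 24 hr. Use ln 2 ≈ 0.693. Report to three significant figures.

(a) 7360 mg; (b) 4250 mg

LD = Vd × C = 518.0 × 14.2 = 7356 mg
CL = 0.693 × Vd / t½ = 0.693 × 518.0 / 36 = 9.972 L/h
D = CL × Css × τ / F = 9.972 × 14.2 × 24 / 0.8 = 4248 mg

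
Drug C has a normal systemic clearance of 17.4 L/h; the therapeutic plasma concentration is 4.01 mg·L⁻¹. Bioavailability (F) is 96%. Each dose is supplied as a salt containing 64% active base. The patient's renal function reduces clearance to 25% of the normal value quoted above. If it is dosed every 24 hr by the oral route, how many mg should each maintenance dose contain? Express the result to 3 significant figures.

Patient clearance = 0.25 × 17.40 = 4.350 L/h
D = CL × Css × τ / F / S = 4.350 × 4.01 × 24 / 0.96 / 0.64 = 681.4 mg

681 mg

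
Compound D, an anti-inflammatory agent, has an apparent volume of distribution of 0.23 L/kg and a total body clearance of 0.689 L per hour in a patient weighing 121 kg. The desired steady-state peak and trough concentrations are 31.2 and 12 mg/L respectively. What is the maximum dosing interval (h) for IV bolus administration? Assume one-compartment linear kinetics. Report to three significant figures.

Vd = 0.23 L/kg × 121 kg = 27.83 L
k = CL / Vd = 0.6890 / 27.83 = 0.02476 h⁻¹
Between IV bolus doses, concentration decays as C = C₀·e^(−kτ), so C_peak/C_trough = e^(kτ).
τ_max = ln(C_peak/C_trough) / k = ln(31.2/12) / 0.02476 = 0.9555 / 0.02476 = 38.59 h

38.6 h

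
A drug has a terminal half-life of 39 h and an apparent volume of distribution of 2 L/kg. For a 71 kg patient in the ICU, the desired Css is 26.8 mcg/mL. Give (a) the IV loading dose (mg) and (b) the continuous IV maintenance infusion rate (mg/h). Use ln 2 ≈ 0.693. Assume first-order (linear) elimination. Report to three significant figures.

(a) 3810 mg; (b) 67.6 mg/h

Vd(total) = 71 kg × 2 L/kg = 142.0 L
LD = Vd × C = 142.0 × 26.8 = 3806 mg
CL = 0.693 × Vd / t½ = 0.693 × 142.0 / 39 = 2.523 L/h
Infusion rate = CL × Css = 2.523 × 26.8 = 67.62 mg/h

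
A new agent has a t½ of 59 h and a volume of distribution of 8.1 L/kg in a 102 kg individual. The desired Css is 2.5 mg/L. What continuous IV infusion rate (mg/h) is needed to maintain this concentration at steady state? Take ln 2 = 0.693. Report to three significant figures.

24.3 mg/h

Total Vd = 8.1 × 102 = 826.2 L
CL = 0.693 × Vd / t½ = 0.693 × 826.2 / 59 = 9.704 L/h
Infusion rate = CL × Css = 9.704 × 2.5 = 24.26 mg/h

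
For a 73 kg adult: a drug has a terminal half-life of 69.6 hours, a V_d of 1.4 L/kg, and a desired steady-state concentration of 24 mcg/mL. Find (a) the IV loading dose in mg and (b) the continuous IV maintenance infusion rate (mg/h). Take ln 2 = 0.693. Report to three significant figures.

(a) 2450 mg; (b) 24.4 mg/h

Vd = 1.4 L/kg × 73 kg = 102.2 L
LD = Vd × C = 102.2 × 24 = 2453 mg
CL = 0.693 × Vd / t½ = 0.693 × 102.2 / 69.6 = 1.018 L/h
Infusion rate = CL × Css = 1.018 × 24 = 24.43 mg/h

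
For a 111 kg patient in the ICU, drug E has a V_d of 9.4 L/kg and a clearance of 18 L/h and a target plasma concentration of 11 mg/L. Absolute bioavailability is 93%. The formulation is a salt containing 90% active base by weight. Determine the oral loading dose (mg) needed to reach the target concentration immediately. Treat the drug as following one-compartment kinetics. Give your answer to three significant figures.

Vd = 9.4 L/kg × 111 kg = 1043 L
LD = Vd × C / F / S = 1043 × 11.00 / 0.93 / 0.9 = 13710 mg

13700 mg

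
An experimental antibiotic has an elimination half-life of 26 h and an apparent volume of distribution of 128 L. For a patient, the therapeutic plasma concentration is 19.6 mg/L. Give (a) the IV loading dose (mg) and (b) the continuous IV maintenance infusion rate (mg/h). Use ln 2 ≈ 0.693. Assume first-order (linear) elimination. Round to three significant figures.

(a) 2510 mg; (b) 66.9 mg/h

LD = Vd × C = 128.0 × 19.6 = 2509 mg
CL = 0.693 × Vd / t½ = 0.693 × 128.0 / 26 = 3.412 L/h
Infusion rate = CL × Css = 3.412 × 19.6 = 66.88 mg/h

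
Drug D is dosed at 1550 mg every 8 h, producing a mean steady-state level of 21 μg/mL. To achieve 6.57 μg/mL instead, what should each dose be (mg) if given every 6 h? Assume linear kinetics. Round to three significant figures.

For first-order elimination, Css ∝ F·D/(CL·τ); F and CL are unchanged, so Css ∝ D/τ.
D₂ = D₁ × (Css,target / Css,current) × (τ₂/τ₁) = 1550 × (6.57/21) × (6/8) = 363.7 mg

364 mg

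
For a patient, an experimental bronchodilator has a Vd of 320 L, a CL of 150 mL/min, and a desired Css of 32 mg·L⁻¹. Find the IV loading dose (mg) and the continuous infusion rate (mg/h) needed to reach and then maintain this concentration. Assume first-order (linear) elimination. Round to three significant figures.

Loading dose = Vd × C = 320.0 × 32 = 10240 mg
Convert clearance: 150 mL/min × 60 min/h ÷ 1000 mL/L = 9.000 L/h
Infusion rate = 9.000 L/h × 32 mg/L = 288.0 mg/h

(a) 10200 mg; (b) 288 mg/h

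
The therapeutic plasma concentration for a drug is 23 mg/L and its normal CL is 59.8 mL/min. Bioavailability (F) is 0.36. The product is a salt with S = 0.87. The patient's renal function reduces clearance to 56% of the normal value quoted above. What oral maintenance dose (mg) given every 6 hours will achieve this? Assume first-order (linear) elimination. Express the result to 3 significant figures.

885 mg

CL = 59.8 mL/min × 60/1000 = 3.588 L/h
Patient clearance = 0.56 × 3.588 = 2.009 L/h
D = CL × Css × τ / F / S = 2.009 × 23 × 6 / 0.36 / 0.87 = 885.2 mg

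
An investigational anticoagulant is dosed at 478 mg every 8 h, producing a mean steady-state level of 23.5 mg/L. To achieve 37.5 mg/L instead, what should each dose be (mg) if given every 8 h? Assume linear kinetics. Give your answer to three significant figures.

763 mg

With linear kinetics, Css is proportional to dose rate (D/τ) at fixed clearance.
D₂ = D₁ × (Css,target / Css,current) = 478 × 37.5/23.5 = 762.8 mg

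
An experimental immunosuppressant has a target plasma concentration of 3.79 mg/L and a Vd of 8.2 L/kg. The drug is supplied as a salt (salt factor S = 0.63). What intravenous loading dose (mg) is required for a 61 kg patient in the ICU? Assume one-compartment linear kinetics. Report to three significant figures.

3010 mg

Vd = 8.2 L/kg × 61 kg = 500.2 L
The loading dose fills Vd to the target concentration.
LD = Vd × C / S = 500.2 × 3.790 / 0.63 = 3009 mg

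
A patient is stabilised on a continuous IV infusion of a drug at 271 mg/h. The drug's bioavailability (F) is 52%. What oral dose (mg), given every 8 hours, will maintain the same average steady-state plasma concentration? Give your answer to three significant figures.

To maintain the same Css, the systemic dosing rate must be unchanged: F·D/τ = infusion rate.
D = rate × τ / F = 271 × 8 / 0.52 = 4169 mg

4170 mg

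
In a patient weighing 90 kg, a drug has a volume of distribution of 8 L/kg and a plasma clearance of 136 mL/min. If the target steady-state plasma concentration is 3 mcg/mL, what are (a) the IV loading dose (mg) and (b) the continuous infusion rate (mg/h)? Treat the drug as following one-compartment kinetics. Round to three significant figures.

(a) 2160 mg; (b) 24.5 mg/h

Vd(total) = 90 kg × 8 L/kg = 720.0 L
Loading: fill Vd to C_target → 720.0 L × 3 mg/L = 2160 mg
Convert clearance: 136 mL/min × 60 min/h ÷ 1000 mL/L = 8.160 L/h
Maintenance infusion rate = CL × Css = 8.160 × 3 = 24.48 mg/h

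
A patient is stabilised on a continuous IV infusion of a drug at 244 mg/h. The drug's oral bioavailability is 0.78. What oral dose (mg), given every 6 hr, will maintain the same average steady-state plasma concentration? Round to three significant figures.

1880 mg

To maintain the same Css, the systemic dosing rate must be unchanged: F·D/τ = infusion rate.
D = rate × τ / F = 244 × 6 / 0.78 = 1877 mg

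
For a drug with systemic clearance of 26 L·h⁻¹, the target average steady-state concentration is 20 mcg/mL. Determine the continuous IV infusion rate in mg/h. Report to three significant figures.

R₀ = 26.00 × 20 = 520.0 mg/h

520 mg/h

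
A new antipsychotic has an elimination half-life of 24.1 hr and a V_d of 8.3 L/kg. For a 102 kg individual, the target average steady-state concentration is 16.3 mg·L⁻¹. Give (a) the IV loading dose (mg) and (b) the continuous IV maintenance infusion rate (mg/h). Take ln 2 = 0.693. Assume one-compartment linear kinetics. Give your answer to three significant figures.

Total Vd = 8.3 × 102 = 846.6 L
LD = Vd × C = 846.6 × 16.3 = 13800 mg
CL = 0.693 × Vd / t½ = 0.693 × 846.6 / 24.1 = 24.34 L/h
Infusion rate = CL × Css = 24.34 × 16.3 = 396.7 mg/h

(a) 13800 mg; (b) 397 mg/h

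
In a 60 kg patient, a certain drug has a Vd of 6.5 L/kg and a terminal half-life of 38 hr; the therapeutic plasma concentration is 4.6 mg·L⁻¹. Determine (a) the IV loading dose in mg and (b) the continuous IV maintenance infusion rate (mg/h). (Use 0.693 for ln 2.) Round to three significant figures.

Vd(total) = 60 kg × 6.5 L/kg = 390.0 L
LD = Vd × C = 390.0 × 4.6 = 1794 mg
CL = 0.693 × Vd / t½ = 0.693 × 390.0 / 38 = 7.112 L/h
Infusion rate = CL × Css = 7.112 × 4.6 = 32.72 mg/h

(a) 1790 mg; (b) 32.7 mg/h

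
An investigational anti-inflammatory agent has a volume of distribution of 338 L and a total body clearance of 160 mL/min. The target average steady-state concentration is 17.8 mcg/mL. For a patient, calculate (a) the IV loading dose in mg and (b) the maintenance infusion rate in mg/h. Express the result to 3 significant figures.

(a) 6020 mg; (b) 171 mg/h

Loading: fill Vd to C_target → 338.0 L × 17.8 mg/L = 6016 mg
CL = 160 mL/min × 60/1000 = 9.600 L/h
Infusion rate = 9.600 L/h × 17.8 mg/L = 170.9 mg/h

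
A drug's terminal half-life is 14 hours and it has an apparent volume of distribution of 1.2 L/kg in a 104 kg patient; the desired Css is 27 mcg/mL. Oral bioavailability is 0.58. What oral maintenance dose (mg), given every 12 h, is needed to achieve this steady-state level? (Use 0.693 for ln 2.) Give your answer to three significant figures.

Total Vd = 1.2 × 104 = 124.8 L
CL = 0.693 × Vd / t½ = 0.693 × 124.8 / 14 = 6.178 L/h
D = CL × Css × τ / F = 6.178 × 27 × 12 / 0.58 = 3451 mg

3450 mg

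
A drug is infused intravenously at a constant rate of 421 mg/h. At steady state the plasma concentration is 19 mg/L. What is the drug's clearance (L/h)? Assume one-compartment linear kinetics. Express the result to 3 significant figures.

At steady state, infusion rate = CL × Css, so CL = rate / Css.
CL = 421 / 19 = 22.16 L/h

22.2 L/h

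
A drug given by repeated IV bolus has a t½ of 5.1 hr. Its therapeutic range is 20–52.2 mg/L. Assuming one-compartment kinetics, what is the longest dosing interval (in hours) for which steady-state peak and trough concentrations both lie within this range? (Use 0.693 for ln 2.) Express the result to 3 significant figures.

7.06 h

k = 0.693 / t½ = 0.693 / 5.1 = 0.1359 h⁻¹
Between IV bolus doses, concentration decays as C = C₀·e^(−kτ), so C_peak/C_trough = e^(kτ).
τ_max = ln(C_peak/C_trough) / k = ln(52.2/20) / 0.1359 = 0.9594 / 0.1359 = 7.060 h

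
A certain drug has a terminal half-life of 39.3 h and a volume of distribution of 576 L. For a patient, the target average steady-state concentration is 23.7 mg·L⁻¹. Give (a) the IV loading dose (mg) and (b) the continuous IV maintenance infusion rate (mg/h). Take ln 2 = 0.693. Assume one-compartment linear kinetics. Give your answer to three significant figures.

(a) 13700 mg; (b) 241 mg/h

LD = Vd × C = 576.0 × 23.7 = 13650 mg
CL = 0.693 × Vd / t½ = 0.693 × 576.0 / 39.3 = 10.16 L/h
Infusion rate = CL × Css = 10.16 × 23.7 = 240.8 mg/h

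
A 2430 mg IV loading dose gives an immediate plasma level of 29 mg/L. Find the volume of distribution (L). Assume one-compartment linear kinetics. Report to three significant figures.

Immediately after an IV bolus, C₀ = Dose / Vd, so Vd = Dose / C₀.
Vd = 2430 / 29 = 83.79 L

83.8 L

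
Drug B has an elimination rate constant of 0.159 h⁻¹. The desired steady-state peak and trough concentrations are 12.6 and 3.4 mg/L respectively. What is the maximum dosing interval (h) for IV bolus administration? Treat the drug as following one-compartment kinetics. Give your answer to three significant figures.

Between IV bolus doses, concentration decays as C = C₀·e^(−kτ), so C_peak/C_trough = e^(kτ).
τ_max = ln(C_peak/C_trough) / k = ln(12.6/3.4) / 0.1590 = 1.310 / 0.1590 = 8.239 h

8.24 h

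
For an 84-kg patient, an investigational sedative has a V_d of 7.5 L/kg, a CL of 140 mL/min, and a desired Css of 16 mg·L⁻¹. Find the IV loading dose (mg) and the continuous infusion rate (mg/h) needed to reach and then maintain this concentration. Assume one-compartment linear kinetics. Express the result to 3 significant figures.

(a) 10100 mg; (b) 134 mg/h

Total Vd = 7.5 × 84 = 630.0 L
LD = Vd · C_target = 630.0 × 16 = 10080 mg
CL = 140 mL/min = 140 × 0.06 = 8.400 L/h
Maintenance infusion rate = CL × Css = 8.400 × 16 = 134.4 mg/h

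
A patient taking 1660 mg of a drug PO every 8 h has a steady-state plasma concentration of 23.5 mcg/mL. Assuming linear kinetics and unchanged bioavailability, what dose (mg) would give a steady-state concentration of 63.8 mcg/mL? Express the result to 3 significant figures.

4510 mg

For first-order elimination, Css ∝ F·D/(CL·τ); F and CL are unchanged, so Css ∝ D/τ.
D₂ = D₁ × (Css,target / Css,current) = 1660 × 63.8/23.5 = 4507 mg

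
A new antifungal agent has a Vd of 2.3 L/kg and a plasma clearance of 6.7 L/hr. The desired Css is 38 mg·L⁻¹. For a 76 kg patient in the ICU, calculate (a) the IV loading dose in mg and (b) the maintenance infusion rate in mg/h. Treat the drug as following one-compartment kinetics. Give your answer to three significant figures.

Total Vd = 2.3 × 76 = 174.8 L
Loading: fill Vd to C_target → 174.8 L × 38 mg/L = 6642 mg
Maintenance: replace elimination → rate = CL × Css = 6.700 × 38 = 254.6 mg/h

(a) 6640 mg; (b) 255 mg/h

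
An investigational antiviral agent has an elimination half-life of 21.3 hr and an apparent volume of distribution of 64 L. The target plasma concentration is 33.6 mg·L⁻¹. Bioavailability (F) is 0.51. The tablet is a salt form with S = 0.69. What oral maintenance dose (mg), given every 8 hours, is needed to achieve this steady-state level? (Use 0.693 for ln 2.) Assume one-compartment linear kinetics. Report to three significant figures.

1590 mg

CL = 0.693 × Vd / t½ = 0.693 × 64.00 / 21.3 = 2.082 L/h
D = CL × Css × τ / F / S = 2.082 × 33.6 × 8 / 0.51 / 0.69 = 1590 mg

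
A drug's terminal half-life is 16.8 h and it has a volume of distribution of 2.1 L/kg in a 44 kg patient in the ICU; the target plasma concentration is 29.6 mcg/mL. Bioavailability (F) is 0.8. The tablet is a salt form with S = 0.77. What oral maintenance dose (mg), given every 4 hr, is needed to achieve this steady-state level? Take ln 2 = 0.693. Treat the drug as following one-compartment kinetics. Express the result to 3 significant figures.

733 mg

Vd = 2.1 L/kg × 44 kg = 92.40 L
CL = 0.693 × Vd / t½ = 0.693 × 92.40 / 16.8 = 3.812 L/h
D = CL × Css × τ / F / S = 3.812 × 29.6 × 4 / 0.8 / 0.77 = 732.7 mg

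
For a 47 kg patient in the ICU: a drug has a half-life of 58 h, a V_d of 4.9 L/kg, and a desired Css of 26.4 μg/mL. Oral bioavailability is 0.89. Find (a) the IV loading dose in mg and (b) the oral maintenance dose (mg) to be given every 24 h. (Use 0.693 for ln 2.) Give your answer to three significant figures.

Vd = 4.9 L/kg × 47 kg = 230.3 L
LD = Vd × C = 230.3 × 26.4 = 6080 mg
CL = 0.693 × Vd / t½ = 0.693 × 230.3 / 58 = 2.752 L/h
D = CL × Css × τ / F = 2.752 × 26.4 × 24 / 0.89 = 1959 mg

(a) 6080 mg; (b) 1960 mg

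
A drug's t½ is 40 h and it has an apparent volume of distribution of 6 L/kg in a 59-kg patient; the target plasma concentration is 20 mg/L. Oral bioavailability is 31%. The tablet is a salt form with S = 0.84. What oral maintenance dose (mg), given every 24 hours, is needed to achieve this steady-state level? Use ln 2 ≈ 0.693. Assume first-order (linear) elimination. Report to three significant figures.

Vd = 6 L/kg × 59 kg = 354.0 L
CL = ln 2 · Vd / t½ = 0.693 × 354.0 / 40 = 6.133 L/h
D = CL × Css × τ / F / S = 6.133 × 20 × 24 / 0.31 / 0.84 = 11310 mg

11300 mg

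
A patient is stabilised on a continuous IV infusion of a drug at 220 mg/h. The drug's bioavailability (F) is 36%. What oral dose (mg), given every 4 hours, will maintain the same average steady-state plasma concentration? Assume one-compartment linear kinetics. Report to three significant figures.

2440 mg

To maintain the same Css, the systemic dosing rate must be unchanged: F·D/τ = infusion rate.
D = rate × τ / F = 220 × 4 / 0.36 = 2444 mg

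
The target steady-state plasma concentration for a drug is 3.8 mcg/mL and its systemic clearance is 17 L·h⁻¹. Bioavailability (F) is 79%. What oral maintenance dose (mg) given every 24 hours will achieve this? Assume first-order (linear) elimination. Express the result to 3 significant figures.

At steady state, dose per interval replaces the amount cleared in that interval: F·D/τ = CL·Css.
D = CL × Css × τ / F = 17.00 × 3.8 × 24 / 0.79 = 1963 mg

1960 mg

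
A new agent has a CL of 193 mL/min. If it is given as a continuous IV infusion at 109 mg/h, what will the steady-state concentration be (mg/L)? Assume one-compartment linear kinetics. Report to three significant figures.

CL = 193 mL/min = 193 × 0.06 = 11.58 L/h
Css = rate / CL = 109 / 11.58 = 9.413 mg/L

9.41 mg/L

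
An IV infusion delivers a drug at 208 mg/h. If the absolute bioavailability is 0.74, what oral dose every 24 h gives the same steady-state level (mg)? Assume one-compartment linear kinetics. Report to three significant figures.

To maintain the same Css, the systemic dosing rate must be unchanged: F·D/τ = infusion rate.
D = rate × τ / F = 208 × 24 / 0.74 = 6746 mg

6750 mg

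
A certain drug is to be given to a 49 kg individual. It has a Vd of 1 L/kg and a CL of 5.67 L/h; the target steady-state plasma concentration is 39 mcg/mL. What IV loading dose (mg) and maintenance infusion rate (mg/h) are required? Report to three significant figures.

Vd(total) = 49 kg × 1 L/kg = 49.00 L
LD = Vd · C_target = 49.00 × 39 = 1911 mg
Infusion rate = 5.670 L/h × 39 mg/L = 221.1 mg/h

(a) 1910 mg; (b) 221 mg/h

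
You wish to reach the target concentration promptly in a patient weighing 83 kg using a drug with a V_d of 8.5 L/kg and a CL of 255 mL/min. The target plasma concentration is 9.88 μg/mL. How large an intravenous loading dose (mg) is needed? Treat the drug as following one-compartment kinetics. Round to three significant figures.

6970 mg

Total Vd = 8.5 × 83 = 705.5 L
Loading dose depends on Vd (not clearance): it fills the distribution volume.
LD = Vd × C = 705.5 × 9.880 = 6970 mg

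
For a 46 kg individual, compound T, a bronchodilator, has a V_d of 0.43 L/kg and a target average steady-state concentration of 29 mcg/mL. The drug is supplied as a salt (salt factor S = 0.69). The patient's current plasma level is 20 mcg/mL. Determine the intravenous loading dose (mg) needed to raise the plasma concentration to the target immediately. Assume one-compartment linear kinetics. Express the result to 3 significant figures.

258 mg

Total Vd = 0.43 × 46 = 19.78 L
The loading dose fills Vd to the target concentration.
Concentration deficit ΔC = 29 − 20 = 9.000 mg/L
LD = Vd × ΔC / S = 19.78 × 9.000 / 0.69 = 258.0 mg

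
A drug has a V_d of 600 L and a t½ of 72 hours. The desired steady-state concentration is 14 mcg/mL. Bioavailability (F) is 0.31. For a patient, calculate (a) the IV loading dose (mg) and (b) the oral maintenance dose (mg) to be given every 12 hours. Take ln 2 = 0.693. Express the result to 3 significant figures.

LD = Vd × C = 600.0 × 14 = 8400 mg
CL = 0.693 × Vd / t½ = 0.693 × 600.0 / 72 = 5.775 L/h
D = CL × Css × τ / F = 5.775 × 14 × 12 / 0.31 = 3130 mg

(a) 8400 mg; (b) 3130 mg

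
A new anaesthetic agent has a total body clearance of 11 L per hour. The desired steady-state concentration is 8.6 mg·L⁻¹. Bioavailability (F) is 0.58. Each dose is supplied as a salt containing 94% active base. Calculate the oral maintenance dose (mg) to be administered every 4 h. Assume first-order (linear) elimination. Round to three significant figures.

694 mg

D = CL × Css × τ / F / S = 11.00 × 8.6 × 4 / 0.58 / 0.94 = 694.1 mg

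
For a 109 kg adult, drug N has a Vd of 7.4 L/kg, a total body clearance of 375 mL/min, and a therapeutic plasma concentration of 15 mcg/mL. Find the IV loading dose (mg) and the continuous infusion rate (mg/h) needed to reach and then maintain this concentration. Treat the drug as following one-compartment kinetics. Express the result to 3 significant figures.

(a) 12100 mg; (b) 338 mg/h

Vd(total) = 109 kg × 7.4 L/kg = 806.6 L
Loading: fill Vd to C_target → 806.6 L × 15 mg/L = 12100 mg
CL = 375 mL/min × 60/1000 = 22.50 L/h
Maintenance infusion rate = CL × Css = 22.50 × 15 = 337.5 mg/h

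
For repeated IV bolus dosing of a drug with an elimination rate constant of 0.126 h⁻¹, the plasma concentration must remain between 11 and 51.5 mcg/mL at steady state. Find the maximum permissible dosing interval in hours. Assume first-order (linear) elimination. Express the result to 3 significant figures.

Between IV bolus doses, concentration decays as C = C₀·e^(−kτ), so C_peak/C_trough = e^(kτ).
τ_max = ln(C_peak/C_trough) / k = ln(51.5/11) / 0.1260 = 1.544 / 0.1260 = 12.25 h

12.3 h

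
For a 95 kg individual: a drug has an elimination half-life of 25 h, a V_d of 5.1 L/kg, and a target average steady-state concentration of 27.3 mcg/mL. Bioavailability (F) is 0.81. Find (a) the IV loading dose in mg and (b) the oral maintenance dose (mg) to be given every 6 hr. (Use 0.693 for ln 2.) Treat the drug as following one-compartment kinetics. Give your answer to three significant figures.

(a) 13200 mg; (b) 2720 mg

Total Vd = 5.1 × 95 = 484.5 L
LD = Vd × C = 484.5 × 27.3 = 13230 mg
CL = 0.693 × Vd / t½ = 0.693 × 484.5 / 25 = 13.43 L/h
D = CL × Css × τ / F = 13.43 × 27.3 × 6 / 0.81 = 2716 mg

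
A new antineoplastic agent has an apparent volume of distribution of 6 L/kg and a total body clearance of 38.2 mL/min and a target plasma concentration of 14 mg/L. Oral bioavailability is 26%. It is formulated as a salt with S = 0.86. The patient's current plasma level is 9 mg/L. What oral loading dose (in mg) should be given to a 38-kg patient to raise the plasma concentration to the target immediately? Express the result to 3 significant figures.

5100 mg

Vd = 6 L/kg × 38 kg = 228.0 L
Loading dose depends on Vd (not clearance): it fills the distribution volume.
Concentration deficit ΔC = 14 − 9 = 5.000 mg/L
LD = Vd × ΔC / F / S = 228.0 × 5.000 / 0.26 / 0.86 = 5098 mg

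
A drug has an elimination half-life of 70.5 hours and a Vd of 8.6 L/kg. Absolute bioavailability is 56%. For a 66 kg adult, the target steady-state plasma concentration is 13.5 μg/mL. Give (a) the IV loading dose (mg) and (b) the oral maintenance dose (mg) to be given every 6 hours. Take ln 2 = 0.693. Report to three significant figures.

Vd(total) = 66 kg × 8.6 L/kg = 567.6 L
LD = Vd × C = 567.6 × 13.5 = 7663 mg
CL = 0.693 × Vd / t½ = 0.693 × 567.6 / 70.5 = 5.579 L/h
D = CL × Css × τ / F = 5.579 × 13.5 × 6 / 0.56 = 807.0 mg

(a) 7660 mg; (b) 807 mg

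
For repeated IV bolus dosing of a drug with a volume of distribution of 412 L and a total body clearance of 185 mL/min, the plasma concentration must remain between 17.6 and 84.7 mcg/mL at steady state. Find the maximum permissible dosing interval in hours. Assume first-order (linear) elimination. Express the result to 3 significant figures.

CL = 185 mL/min = 185 × 0.06 = 11.10 L/h
k = CL / Vd = 11.10 / 412.0 = 0.02694 h⁻¹
Between IV bolus doses, concentration decays as C = C₀·e^(−kτ), so C_peak/C_trough = e^(kτ).
τ_max = ln(C_peak/C_trough) / k = ln(84.7/17.6) / 0.02694 = 1.571 / 0.02694 = 58.31 h

58.3 h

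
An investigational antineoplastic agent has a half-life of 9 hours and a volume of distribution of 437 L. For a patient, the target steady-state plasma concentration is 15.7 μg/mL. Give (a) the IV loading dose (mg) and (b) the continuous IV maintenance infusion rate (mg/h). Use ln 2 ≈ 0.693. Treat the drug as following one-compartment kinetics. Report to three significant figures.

LD = Vd × C = 437.0 × 15.7 = 6861 mg
CL = 0.693 × Vd / t½ = 0.693 × 437.0 / 9 = 33.65 L/h
Infusion rate = CL × Css = 33.65 × 15.7 = 528.3 mg/h

(a) 6860 mg; (b) 528 mg/h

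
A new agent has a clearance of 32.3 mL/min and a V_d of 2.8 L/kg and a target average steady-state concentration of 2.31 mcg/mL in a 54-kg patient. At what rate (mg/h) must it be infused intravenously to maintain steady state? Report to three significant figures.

4.48 mg/h

CL = 32.3 mL/min × 60/1000 = 1.938 L/h
Infusion rate = CL · Css = 1.938 L/h × 2.31 mg/L = 4.477 mg/h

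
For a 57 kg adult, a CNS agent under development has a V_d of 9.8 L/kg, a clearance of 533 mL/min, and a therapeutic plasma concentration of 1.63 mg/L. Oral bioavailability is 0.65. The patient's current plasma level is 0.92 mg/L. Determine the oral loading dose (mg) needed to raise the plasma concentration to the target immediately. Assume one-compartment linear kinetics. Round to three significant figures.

610 mg

Vd(total) = 57 kg × 9.8 L/kg = 558.6 L
Concentration deficit ΔC = 1.63 − 0.92 = 0.7100 mg/L
LD = Vd × ΔC / F = 558.6 × 0.7100 / 0.65 = 610.2 mg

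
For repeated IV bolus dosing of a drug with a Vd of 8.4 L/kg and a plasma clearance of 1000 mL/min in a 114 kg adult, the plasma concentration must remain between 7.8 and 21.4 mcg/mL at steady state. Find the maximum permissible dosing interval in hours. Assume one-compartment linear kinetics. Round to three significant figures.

Vd = 8.4 L/kg × 114 kg = 957.6 L
CL = 1000 mL/min = 1000 × 0.06 = 60.00 L/h
k = CL / Vd = 60.00 / 957.6 = 0.06266 h⁻¹
Between IV bolus doses, concentration decays as C = C₀·e^(−kτ), so C_peak/C_trough = e^(kτ).
τ_max = ln(C_peak/C_trough) / k = ln(21.4/7.8) / 0.06266 = 1.009 / 0.06266 = 16.10 h

16.1 h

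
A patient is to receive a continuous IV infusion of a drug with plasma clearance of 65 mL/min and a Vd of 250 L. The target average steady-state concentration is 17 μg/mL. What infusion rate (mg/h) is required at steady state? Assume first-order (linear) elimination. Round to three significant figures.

66.3 mg/h

Convert clearance: 65 mL/min × 60 min/h ÷ 1000 mL/L = 3.900 L/h
R₀ = 3.900 × 17 = 66.30 mg/h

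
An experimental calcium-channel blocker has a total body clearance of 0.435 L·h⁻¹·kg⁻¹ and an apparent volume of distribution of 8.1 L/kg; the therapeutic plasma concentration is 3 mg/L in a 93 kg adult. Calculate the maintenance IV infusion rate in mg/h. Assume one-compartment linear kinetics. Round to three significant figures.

CL = 0.435 L·h⁻¹·kg⁻¹ × 93 kg = 40.46 L/h
R₀ = 40.46 × 3 = 121.4 mg/h

121 mg/h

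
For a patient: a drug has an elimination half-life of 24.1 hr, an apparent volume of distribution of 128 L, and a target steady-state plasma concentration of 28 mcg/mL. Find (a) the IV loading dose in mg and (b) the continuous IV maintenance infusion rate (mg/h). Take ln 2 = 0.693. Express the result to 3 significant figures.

LD = Vd × C = 128.0 × 28 = 3584 mg
CL = 0.693 × Vd / t½ = 0.693 × 128.0 / 24.1 = 3.681 L/h
Infusion rate = CL × Css = 3.681 × 28 = 103.1 mg/h

(a) 3580 mg; (b) 103 mg/h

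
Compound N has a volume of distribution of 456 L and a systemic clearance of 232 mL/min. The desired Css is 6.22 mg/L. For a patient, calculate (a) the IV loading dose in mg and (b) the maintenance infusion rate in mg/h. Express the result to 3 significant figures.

(a) 2840 mg; (b) 86.6 mg/h

Loading: fill Vd to C_target → 456.0 L × 6.22 mg/L = 2836 mg
Convert clearance: 232 mL/min × 60 min/h ÷ 1000 mL/L = 13.92 L/h
Maintenance: replace elimination → rate = CL × Css = 13.92 × 6.22 = 86.58 mg/h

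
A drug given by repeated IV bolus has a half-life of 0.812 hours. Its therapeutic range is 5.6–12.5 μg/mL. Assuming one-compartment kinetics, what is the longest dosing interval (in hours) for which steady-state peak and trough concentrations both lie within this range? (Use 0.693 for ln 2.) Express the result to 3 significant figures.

0.941 h

k = 0.693 / t½ = 0.693 / 0.812 = 0.8534 h⁻¹
Between IV bolus doses, concentration decays as C = C₀·e^(−kτ), so C_peak/C_trough = e^(kτ).
τ_max = ln(C_peak/C_trough) / k = ln(12.5/5.6) / 0.8534 = 0.8030 / 0.8534 = 0.9409 h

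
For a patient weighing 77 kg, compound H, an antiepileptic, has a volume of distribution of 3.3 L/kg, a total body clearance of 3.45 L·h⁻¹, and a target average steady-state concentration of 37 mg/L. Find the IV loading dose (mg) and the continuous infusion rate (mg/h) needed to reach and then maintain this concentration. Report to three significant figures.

Total Vd = 3.3 × 77 = 254.1 L
Loading: fill Vd to C_target → 254.1 L × 37 mg/L = 9402 mg
Maintenance: replace elimination → rate = CL × Css = 3.450 × 37 = 127.7 mg/h

(a) 9400 mg; (b) 128 mg/h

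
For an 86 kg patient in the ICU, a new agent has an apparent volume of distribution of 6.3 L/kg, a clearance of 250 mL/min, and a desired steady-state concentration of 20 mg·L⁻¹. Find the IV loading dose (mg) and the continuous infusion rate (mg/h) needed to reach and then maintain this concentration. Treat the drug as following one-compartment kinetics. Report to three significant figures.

Total Vd = 6.3 × 86 = 541.8 L
Loading: fill Vd to C_target → 541.8 L × 20 mg/L = 10840 mg
CL = 250 mL/min = 250 × 0.06 = 15.00 L/h
Maintenance: replace elimination → rate = CL × Css = 15.00 × 20 = 300.0 mg/h

(a) 10800 mg; (b) 300 mg/h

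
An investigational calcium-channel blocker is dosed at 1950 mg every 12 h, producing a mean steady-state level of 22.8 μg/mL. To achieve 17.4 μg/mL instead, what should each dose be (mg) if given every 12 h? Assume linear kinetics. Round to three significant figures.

With linear kinetics, Css is proportional to dose rate (D/τ) at fixed clearance.
D₂ = D₁ × (Css,target / Css,current) = 1950 × 17.4/22.8 = 1488 mg

1490 mg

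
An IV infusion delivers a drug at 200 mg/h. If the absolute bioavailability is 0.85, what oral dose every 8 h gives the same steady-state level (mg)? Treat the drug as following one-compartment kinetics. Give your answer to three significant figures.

To maintain the same Css, the systemic dosing rate must be unchanged: F·D/τ = infusion rate.
D = rate × τ / F = 200 × 8 / 0.85 = 1882 mg

1880 mg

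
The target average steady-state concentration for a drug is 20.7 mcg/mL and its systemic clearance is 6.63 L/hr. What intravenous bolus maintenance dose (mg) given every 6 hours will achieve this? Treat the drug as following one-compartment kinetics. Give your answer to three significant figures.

D = CL × Css × τ = 6.630 × 20.7 × 6 = 823.4 mg

823 mg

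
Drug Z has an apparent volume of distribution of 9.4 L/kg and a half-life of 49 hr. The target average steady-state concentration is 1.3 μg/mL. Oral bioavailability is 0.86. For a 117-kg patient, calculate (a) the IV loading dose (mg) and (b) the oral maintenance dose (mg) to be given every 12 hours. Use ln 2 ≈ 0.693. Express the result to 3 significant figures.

(a) 1430 mg; (b) 282 mg

Total Vd = 9.4 × 117 = 1100 L
LD = Vd × C = 1100 × 1.3 = 1430 mg
CL = 0.693 × Vd / t½ = 0.693 × 1100 / 49 = 15.56 L/h
D = CL × Css × τ / F = 15.56 × 1.3 × 12 / 0.86 = 282.3 mg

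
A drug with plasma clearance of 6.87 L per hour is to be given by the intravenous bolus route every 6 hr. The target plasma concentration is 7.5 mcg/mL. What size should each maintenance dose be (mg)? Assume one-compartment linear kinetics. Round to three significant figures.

D = CL × Css × τ = 6.870 × 7.5 × 6 = 309.2 mg

309 mg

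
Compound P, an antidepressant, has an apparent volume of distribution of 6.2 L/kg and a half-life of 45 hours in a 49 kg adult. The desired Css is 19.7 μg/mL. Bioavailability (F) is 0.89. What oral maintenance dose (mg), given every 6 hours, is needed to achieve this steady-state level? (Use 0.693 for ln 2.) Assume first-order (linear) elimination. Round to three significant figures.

Total Vd = 6.2 × 49 = 303.8 L
CL = ln 2 · Vd / t½ = 0.693 × 303.8 / 45 = 4.679 L/h
D = CL × Css × τ / F = 4.679 × 19.7 × 6 / 0.89 = 621.4 mg

621 mg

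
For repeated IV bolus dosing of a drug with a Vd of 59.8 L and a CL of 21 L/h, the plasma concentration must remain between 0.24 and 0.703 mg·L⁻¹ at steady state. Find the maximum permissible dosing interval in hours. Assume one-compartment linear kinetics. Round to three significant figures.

k = CL / Vd = 21.00 / 59.80 = 0.3512 h⁻¹
Between IV bolus doses, concentration decays as C = C₀·e^(−kτ), so C_peak/C_trough = e^(kτ).
τ_max = ln(C_peak/C_trough) / k = ln(0.703/0.24) / 0.3512 = 1.075 / 0.3512 = 3.061 h

3.06 h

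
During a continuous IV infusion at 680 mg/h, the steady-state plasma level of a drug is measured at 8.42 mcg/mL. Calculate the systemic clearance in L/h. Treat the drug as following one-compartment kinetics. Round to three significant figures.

At steady state, infusion rate = CL × Css, so CL = rate / Css.
CL = 680 / 8.42 = 80.76 L/h

80.8 L/h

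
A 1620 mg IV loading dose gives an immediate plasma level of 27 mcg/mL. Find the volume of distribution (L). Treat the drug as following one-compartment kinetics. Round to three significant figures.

Immediately after an IV bolus, C₀ = Dose / Vd, so Vd = Dose / C₀.
Vd = 1620 / 27 = 60.00 L

60.0 L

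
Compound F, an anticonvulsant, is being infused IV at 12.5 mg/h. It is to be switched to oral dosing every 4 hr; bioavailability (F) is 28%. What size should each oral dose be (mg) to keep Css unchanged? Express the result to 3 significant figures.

To maintain the same Css, the systemic dosing rate must be unchanged: F·D/τ = infusion rate.
D = rate × τ / F = 12.5 × 4 / 0.28 = 178.6 mg

179 mg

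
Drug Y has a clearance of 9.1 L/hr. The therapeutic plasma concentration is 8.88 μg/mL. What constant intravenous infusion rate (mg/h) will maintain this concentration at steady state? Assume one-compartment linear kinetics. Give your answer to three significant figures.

R₀ = 9.100 × 8.88 = 80.81 mg/h

80.8 mg/h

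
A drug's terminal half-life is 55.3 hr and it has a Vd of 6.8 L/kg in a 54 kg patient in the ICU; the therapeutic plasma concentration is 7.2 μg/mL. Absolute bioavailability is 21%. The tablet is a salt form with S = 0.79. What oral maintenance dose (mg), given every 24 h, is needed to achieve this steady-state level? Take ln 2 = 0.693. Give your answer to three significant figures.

Vd(total) = 54 kg × 6.8 L/kg = 367.2 L
CL = ln 2 · Vd / t½ = 0.693 × 367.2 / 55.3 = 4.602 L/h
D = CL × Css × τ / F / S = 4.602 × 7.2 × 24 / 0.21 / 0.79 = 4793 mg

4790 mg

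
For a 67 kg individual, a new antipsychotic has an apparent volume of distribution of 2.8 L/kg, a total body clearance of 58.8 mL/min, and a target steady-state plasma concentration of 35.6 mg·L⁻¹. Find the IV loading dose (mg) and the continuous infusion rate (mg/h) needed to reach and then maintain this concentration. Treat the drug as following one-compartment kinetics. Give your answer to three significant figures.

Total Vd = 2.8 × 67 = 187.6 L
Loading dose = Vd × C = 187.6 × 35.6 = 6679 mg
CL = 58.8 mL/min × 60/1000 = 3.528 L/h
Infusion rate = 3.528 L/h × 35.6 mg/L = 125.6 mg/h

(a) 6680 mg; (b) 126 mg/h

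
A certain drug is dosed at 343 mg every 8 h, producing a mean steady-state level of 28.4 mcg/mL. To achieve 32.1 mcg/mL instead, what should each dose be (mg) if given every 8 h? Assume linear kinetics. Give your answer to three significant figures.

388 mg

For first-order elimination, Css ∝ F·D/(CL·τ); F and CL are unchanged, so Css ∝ D/τ.
D₂ = D₁ × (Css,target / Css,current) = 343 × 32.1/28.4 = 387.7 mg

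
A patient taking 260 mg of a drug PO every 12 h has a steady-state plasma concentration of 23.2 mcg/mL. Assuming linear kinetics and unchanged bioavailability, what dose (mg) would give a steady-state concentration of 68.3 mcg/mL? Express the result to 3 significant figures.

With linear kinetics, Css is proportional to dose rate (D/τ) at fixed clearance.
D₂ = D₁ × (Css,target / Css,current) = 260 × 68.3/23.2 = 765.4 mg

765 mg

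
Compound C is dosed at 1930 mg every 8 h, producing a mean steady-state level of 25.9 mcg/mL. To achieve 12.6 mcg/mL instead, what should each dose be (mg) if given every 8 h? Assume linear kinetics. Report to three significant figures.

939 mg

For first-order elimination, Css ∝ F·D/(CL·τ); F and CL are unchanged, so Css ∝ D/τ.
D₂ = D₁ × (Css,target / Css,current) = 1930 × 12.6/25.9 = 938.9 mg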